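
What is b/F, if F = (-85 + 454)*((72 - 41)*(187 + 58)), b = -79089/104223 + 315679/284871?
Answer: 3456949966/27736055628015105 ≈ 1.2464e-7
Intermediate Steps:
b = 3456949966/9896703411 (b = -79089*1/104223 + 315679*(1/284871) = -26363/34741 + 315679/284871 = 3456949966/9896703411 ≈ 0.34930)
F = 2802555 (F = 369*(31*245) = 369*7595 = 2802555)
b/F = (3456949966/9896703411)/2802555 = (3456949966/9896703411)*(1/2802555) = 3456949966/27736055628015105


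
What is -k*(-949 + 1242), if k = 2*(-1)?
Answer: 586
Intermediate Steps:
k = -2
-k*(-949 + 1242) = -(-2)*(-949 + 1242) = -(-2)*293 = -1*(-586) = 586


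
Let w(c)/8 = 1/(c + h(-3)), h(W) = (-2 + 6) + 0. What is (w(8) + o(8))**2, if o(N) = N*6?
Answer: 21316/9 ≈ 2368.4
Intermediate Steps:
h(W) = 4 (h(W) = 4 + 0 = 4)
o(N) = 6*N
w(c) = 8/(4 + c) (w(c) = 8/(c + 4) = 8/(4 + c))
(w(8) + o(8))**2 = (8/(4 + 8) + 6*8)**2 = (8/12 + 48)**2 = (8*(1/12) + 48)**2 = (2/3 + 48)**2 = (146/3)**2 = 21316/9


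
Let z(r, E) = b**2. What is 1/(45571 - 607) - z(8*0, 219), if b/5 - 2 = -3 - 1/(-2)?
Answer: -70256/11241 ≈ -6.2500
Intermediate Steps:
b = -5/2 (b = 10 + 5*(-3 - 1/(-2)) = 10 + 5*(-3 - 1*(-1/2)) = 10 + 5*(-3 + 1/2) = 10 + 5*(-5/2) = 10 - 25/2 = -5/2 ≈ -2.5000)
z(r, E) = 25/4 (z(r, E) = (-5/2)**2 = 25/4)
1/(45571 - 607) - z(8*0, 219) = 1/(45571 - 607) - 1*25/4 = 1/44964 - 25/4 = -70256/11241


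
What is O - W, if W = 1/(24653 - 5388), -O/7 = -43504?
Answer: 5866731919/19265 ≈ 3.0453e+5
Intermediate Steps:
O = 304528 (O = -7*(-43504) = 304528)
W = 1/19265 ≈ 5.1908e-5
O - W = 304528 - 1*1/19265 = 304528 - 1/19265 = 5866731919/19265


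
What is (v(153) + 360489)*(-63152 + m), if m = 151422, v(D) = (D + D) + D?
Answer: 31860879960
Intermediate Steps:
v(D) = 3*D (v(D) = 2*D + D = 3*D)
(v(153) + 360489)*(-63152 + m) = (3*153 + 360489)*(-63152 + 151422) = (459 + 360489)*88270 = 360948*88270 = 31860879960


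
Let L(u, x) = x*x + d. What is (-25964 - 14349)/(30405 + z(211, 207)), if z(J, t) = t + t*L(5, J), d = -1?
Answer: -40313/9246252 ≈ -0.0043599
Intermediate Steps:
L(u, x) = -1 + x**2 (L(u, x) = x*x - 1 = x**2 - 1 = -1 + x**2)
z(J, t) = t + t*(-1 + J**2)
(-25964 - 14349)/(30405 + z(211, 207)) = (-25964 - 14349)/(30405 + 207*211**2) = -40313/(30405 + 207*44521) = -40313/(30405 + 9215847) = -40313/9246252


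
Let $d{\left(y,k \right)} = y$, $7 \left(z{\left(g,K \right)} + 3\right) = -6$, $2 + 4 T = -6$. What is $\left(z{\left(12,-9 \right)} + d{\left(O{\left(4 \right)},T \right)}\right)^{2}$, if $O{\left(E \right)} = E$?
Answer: $\frac{1}{49} \approx 0.020408$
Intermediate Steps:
$T = -2$ ($T = - \frac{1}{2} + \frac{1}{4} \left(-6\right) = - \frac{1}{2} - \frac{3}{2} = -2$)
$z{\left(g,K \right)} = - \frac{27}{7}$ ($z{\left(g,K \right)} = -3 + \frac{1}{7} \left(-6\right) = -3 - \frac{6}{7} = - \frac{27}{7}$)
$\left(z{\left(12,-9 \right)} + d{\left(O{\left(4 \right)},T \right)}\right)^{2} = \left(- \frac{27}{7} + 4\right)^{2} = \left(\frac{1}{7}\right)^{2} = \frac{1}{49}$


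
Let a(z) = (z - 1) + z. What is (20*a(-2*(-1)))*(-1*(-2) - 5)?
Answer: -180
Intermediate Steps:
a(z) = -1 + 2*z (a(z) = (-1 + z) + z = -1 + 2*z)
(20*a(-2*(-1)))*(-1*(-2) - 5) = (20*(-1 + 2*(-2*(-1))))*(-1*(-2) - 5) = (20*(-1 + 2*2))*(2 - 5) = (20*(-1 + 4))*(-3) = (20*3)*(-3) = 60*(-3) = -180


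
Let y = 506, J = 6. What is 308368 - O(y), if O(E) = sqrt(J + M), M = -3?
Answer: 308368 - sqrt(3) ≈ 3.0837e+5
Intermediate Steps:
O(E) = sqrt(3) (O(E) = sqrt(6 - 3) = sqrt(3))
308368 - O(y) = 308368 - sqrt(3)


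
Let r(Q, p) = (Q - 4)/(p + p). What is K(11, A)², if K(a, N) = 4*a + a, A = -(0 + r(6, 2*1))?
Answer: 3025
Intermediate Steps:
r(Q, p) = (-4 + Q)/(2*p) (r(Q, p) = (-4 + Q)/((2*p)) = (-4 + Q)*(1/(2*p)) = (-4 + Q)/(2*p))
A = -½ (A = -(0 + (-4 + 6)/(2*((2*1)))) = -(0 + (½)*2/2) = -(0 + (½)*(½)*2) = -(0 + ½) = -1*½ = -½ ≈ -0.50000)
K(a, N) = 5*a
K(11, A)² = (5*11)² = 55² = 3025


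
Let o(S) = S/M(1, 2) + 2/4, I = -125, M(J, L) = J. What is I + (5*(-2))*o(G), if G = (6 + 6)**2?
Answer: -1570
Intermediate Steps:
G = 144 (G = 12**2 = 144)
o(S) = 1/2 + S (o(S) = S/1 + 2/4 = S*1 + 2*(1/4) = S + 1/2 = 1/2 + S)
I + (5*(-2))*o(G) = -125 + (5*(-2))*(1/2 + 144) = -125 - 10*289/2 = -125 - 1445 = -1570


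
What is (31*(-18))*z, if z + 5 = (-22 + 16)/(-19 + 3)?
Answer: 10323/4 ≈ 2580.8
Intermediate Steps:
z = -37/8 (z = -5 + (-22 + 16)/(-19 + 3) = -5 - 6/(-16) = -5 - 6*(-1/16) = -5 + 3/8 = -37/8 ≈ -4.6250)
(31*(-18))*z = (31*(-18))*(-37/8) = -558*(-37/8) = 10323/4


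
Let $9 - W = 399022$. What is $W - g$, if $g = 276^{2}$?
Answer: $-475189$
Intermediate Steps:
$W = -399013$ ($W = 9 - 399022 = -399013$)
$g = 76176$
$W - g = -399013 - 76176 = -475189$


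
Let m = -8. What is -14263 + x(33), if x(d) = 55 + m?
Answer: -14216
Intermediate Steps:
x(d) = 47 (x(d) = 55 - 8 = 47)
-14263 + x(33) = -14263 + 47 = -14216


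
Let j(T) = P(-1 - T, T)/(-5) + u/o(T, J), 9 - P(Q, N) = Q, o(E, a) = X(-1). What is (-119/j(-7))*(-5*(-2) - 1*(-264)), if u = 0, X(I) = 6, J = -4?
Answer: 163030/3 ≈ 54343.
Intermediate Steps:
o(E, a) = 6
P(Q, N) = 9 - Q
j(T) = -2 - T/5 (j(T) = (9 - (-1 - T))/(-5) + 0/6 = (9 + (1 + T))*(-⅕) + 0*(⅙) = (10 + T)*(-⅕) + 0 = (-2 - T/5) + 0 = -2 - T/5)
(-119/j(-7))*(-5*(-2) - 1*(-264)) = (-119/(-2 - ⅕*(-7)))*(-5*(-2) - 1*(-264)) = (-119/(-2 + 7/5))*(10 + 264) = -119/(-⅗)*274 = -119*(-5/3)*274 = (595/3)*274 = 163030/3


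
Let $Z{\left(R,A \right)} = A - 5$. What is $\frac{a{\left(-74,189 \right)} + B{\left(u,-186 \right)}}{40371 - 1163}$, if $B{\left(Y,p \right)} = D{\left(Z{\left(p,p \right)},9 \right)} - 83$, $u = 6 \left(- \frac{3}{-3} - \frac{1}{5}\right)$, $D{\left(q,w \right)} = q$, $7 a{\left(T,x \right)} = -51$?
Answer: $- \frac{1969}{274456} \approx -0.0071742$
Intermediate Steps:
$Z{\left(R,A \right)} = -5 + A$
$a{\left(T,x \right)} = - \frac{51}{7}$ ($a{\left(T,x \right)} = \frac{1}{7} \left(-51\right) = - \frac{51}{7}$)
$u = \frac{24}{5}$ ($u = 6 \left(\left(-3\right) \left(- \frac{1}{3}\right) - \frac{1}{5}\right) = 6 \left(1 - \frac{1}{5}\right) = 6 \cdot \frac{4}{5} = \frac{24}{5} \approx 4.8$)
$B{\left(Y,p \right)} = -88 + p$ ($B{\left(Y,p \right)} = \left(-5 + p\right) - 83 = -88 + p$)
$\frac{a{\left(-74,189 \right)} + B{\left(u,-186 \right)}}{40371 - 1163} = \frac{- \frac{51}{7} - 274}{40371 - 1163} = \frac{- \frac{51}{7} - 274}{39208} = \left(- \frac{1969}{7}\right) \frac{1}{39208} = - \frac{1969}{274456}$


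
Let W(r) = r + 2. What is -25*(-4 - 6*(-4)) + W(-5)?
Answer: -503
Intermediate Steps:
W(r) = 2 + r
-25*(-4 - 6*(-4)) + W(-5) = -25*(-4 - 6*(-4)) + (2 - 5) = -25*(-4 + 24) - 3 = -25*20 - 3 = -500 - 3 = -503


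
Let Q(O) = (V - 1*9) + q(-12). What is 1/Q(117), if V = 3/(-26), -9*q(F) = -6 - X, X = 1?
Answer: -234/1951 ≈ -0.11994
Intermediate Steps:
q(F) = 7/9 (q(F) = -(-6 - 1*1)/9 = -(-6 - 1)/9 = -⅑*(-7) = 7/9)
V = -3/26 (V = 3*(-1/26) = -3/26 ≈ -0.11538)
Q(O) = -1951/234 (Q(O) = (-3/26 - 1*9) + 7/9 = (-3/26 - 9) + 7/9 = -237/26 + 7/9 = -1951/234)
1/Q(117) = 1/(-1951/234) = -234/1951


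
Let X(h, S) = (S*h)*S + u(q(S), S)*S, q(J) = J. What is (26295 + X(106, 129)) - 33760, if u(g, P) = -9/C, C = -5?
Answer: 8783566/5 ≈ 1.7567e+6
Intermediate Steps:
u(g, P) = 9/5 (u(g, P) = -9/(-5) = -9*(-⅕) = 9/5)
X(h, S) = 9*S/5 + h*S² (X(h, S) = (S*h)*S + 9*S/5 = h*S² + 9*S/5 = 9*S/5 + h*S²)
(26295 + X(106, 129)) - 33760 = (26295 + (⅕)*129*(9 + 5*129*106)) - 33760 = (26295 + (⅕)*129*(9 + 68370)) - 33760 = (26295 + (⅕)*129*68379) - 33760 = (26295 + 8820891/5) - 33760 = 8952366/5 - 33760 = 8783566/5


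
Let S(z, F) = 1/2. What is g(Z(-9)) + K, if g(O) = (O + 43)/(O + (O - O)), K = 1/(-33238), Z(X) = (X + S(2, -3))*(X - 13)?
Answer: 7644553/6215506 ≈ 1.2299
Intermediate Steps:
S(z, F) = 1/2
Z(X) = (1/2 + X)*(-13 + X) (Z(X) = (X + 1/2)*(X - 13) = (1/2 + X)*(-13 + X))
K = -1/33238 ≈ -3.0086e-5
g(O) = (43 + O)/O (g(O) = (43 + O)/(O + 0) = (43 + O)/O)
g(Z(-9)) + K = (43 + (-13/2 + (-9)**2 - 25/2*(-9)))/(-13/2 + (-9)**2 - 25/2*(-9)) - 1/33238 = (43 + (-13/2 + 81 + 225/2))/(-13/2 + 81 + 225/2) - 1/33238 = (43 + 187)/187 - 1/33238 = (1/187)*230 - 1/33238 = 230/187 - 1/33238 = 7644553/6215506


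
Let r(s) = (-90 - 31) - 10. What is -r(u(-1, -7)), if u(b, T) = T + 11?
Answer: 131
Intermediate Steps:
u(b, T) = 11 + T
r(s) = -131 (r(s) = -121 - 10 = -131)
-r(u(-1, -7)) = -1*(-131) = 131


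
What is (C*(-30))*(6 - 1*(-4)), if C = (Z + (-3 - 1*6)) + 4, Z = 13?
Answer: -2400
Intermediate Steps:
C = 8 (C = (13 + (-3 - 1*6)) + 4 = (13 + (-3 - 6)) + 4 = (13 - 9) + 4 = 4 + 4 = 8)
(C*(-30))*(6 - 1*(-4)) = (8*(-30))*(6 - 1*(-4)) = -240*(6 + 4) = -240*10 = -2400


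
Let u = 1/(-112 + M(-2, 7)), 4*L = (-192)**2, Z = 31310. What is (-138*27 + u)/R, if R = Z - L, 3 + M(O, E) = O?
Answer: -435943/2584998 ≈ -0.16864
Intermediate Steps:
M(O, E) = -3 + O
L = 9216 (L = (1/4)*(-192)**2 = (1/4)*36864 = 9216)
R = 22094 (R = 31310 - 1*9216 = 31310 - 9216 = 22094)
u = -1/117 (u = 1/(-112 + (-3 - 2)) = 1/(-112 - 5) = 1/(-117) = -1/117 ≈ -0.0085470)
(-138*27 + u)/R = (-138*27 - 1/117)/22094 = (-3726 - 1/117)*(1/22094) = -435943/117*1/22094 = -435943/2584998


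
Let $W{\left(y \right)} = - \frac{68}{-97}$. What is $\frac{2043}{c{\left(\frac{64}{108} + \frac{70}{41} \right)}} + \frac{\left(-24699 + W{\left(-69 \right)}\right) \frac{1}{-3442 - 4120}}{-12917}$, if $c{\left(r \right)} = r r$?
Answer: $\frac{624237413345937487}{1616230391256716} \approx 386.23$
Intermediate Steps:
$c{\left(r \right)} = r^{2}$
$W{\left(y \right)} = \frac{68}{97}$ ($W{\left(y \right)} = \left(-68\right) \left(- \frac{1}{97}\right) = \frac{68}{97}$)
$\frac{2043}{c{\left(\frac{64}{108} + \frac{70}{41} \right)}} + \frac{\left(-24699 + W{\left(-69 \right)}\right) \frac{1}{-3442 - 4120}}{-12917} = \frac{2043}{\left(\frac{64}{108} + \frac{70}{41}\right)^{2}} + \frac{\left(-24699 + \frac{68}{97}\right) \frac{1}{-3442 - 4120}}{-12917} = \frac{2043}{\left(64 \cdot \frac{1}{108} + 70 \cdot \frac{1}{41}\right)^{2}} + - \frac{2395735}{97 \left(-7562\right)} \left(- \frac{1}{12917}\right) = \frac{2043}{\left(\frac{16}{27} + \frac{70}{41}\right)^{2}} + \left(- \frac{2395735}{97}\right) \left(- \frac{1}{7562}\right) \left(- \frac{1}{12917}\right) = \frac{2043}{\left(\frac{2546}{1107}\right)^{2}} + \frac{2395735}{733514} \left(- \frac{1}{12917}\right) = \frac{2043}{\frac{6482116}{1225449}} - \frac{2395735}{9474800338} = 2043 \cdot \frac{1225449}{6482116} - \frac{2395735}{9474800338} = \frac{2503592307}{6482116} - \frac{2395735}{9474800338} = \frac{624237413345937487}{1616230391256716}$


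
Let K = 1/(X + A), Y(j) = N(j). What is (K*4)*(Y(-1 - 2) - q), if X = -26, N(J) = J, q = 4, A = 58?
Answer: -7/8 ≈ -0.87500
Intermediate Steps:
Y(j) = j
K = 1/32 (K = 1/(-26 + 58) = 1/32 ≈ 0.031250)
(K*4)*(Y(-1 - 2) - q) = ((1/32)*4)*((-1 - 2) - 1*4) = (-3 - 4)/8 = (1/8)*(-7) = -7/8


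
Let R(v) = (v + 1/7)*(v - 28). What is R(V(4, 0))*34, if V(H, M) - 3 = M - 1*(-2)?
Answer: -28152/7 ≈ -4021.7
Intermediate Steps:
V(H, M) = 5 + M (V(H, M) = 3 + (M - 1*(-2)) = 3 + (M + 2) = 3 + (2 + M) = 5 + M)
R(v) = (-28 + v)*(1/7 + v) (R(v) = (v + 1/7)*(-28 + v) = (1/7 + v)*(-28 + v) = (-28 + v)*(1/7 + v))
R(V(4, 0))*34 = (-4 + (5 + 0)**2 - 195*(5 + 0)/7)*34 = (-4 + 5**2 - 195/7*5)*34 = (-4 + 25 - 975/7)*34 = -828/7*34 = -28152/7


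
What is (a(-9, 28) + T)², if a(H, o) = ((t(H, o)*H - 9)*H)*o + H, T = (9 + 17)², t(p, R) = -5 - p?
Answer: 144168049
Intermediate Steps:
T = 676 (T = 26² = 676)
a(H, o) = H + H*o*(-9 + H*(-5 - H)) (a(H, o) = (((-5 - H)*H - 9)*H)*o + H = ((H*(-5 - H) - 9)*H)*o + H = ((-9 + H*(-5 - H))*H)*o + H = (H*(-9 + H*(-5 - H)))*o + H = H*o*(-9 + H*(-5 - H)) + H = H + H*o*(-9 + H*(-5 - H)))
(a(-9, 28) + T)² = (-1*(-9)*(-1 + 9*28 - 9*28*(5 - 9)) + 676)² = (-1*(-9)*(-1 + 252 - 9*28*(-4)) + 676)² = (-1*(-9)*(-1 + 252 + 1008) + 676)² = (-1*(-9)*1259 + 676)² = (11331 + 676)² = 12007² = 144168049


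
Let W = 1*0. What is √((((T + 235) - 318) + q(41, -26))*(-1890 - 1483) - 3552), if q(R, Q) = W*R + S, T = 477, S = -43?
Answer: 5*I*√47499 ≈ 1089.7*I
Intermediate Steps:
W = 0
q(R, Q) = -43 (q(R, Q) = 0*R - 43 = 0 - 43 = -43)
√((((T + 235) - 318) + q(41, -26))*(-1890 - 1483) - 3552) = √((((477 + 235) - 318) - 43)*(-1890 - 1483) - 3552) = √(((712 - 318) - 43)*(-3373) - 3552) = √((394 - 43)*(-3373) - 3552) = √(351*(-3373) - 3552) = √(-1183923 - 3552) = √(-1187475) = 5*I*√47499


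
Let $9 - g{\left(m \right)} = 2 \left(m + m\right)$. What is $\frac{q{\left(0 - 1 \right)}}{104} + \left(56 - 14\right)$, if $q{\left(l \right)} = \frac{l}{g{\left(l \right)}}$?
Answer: $\frac{56783}{1352} \approx 41.999$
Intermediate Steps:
$g{\left(m \right)} = 9 - 4 m$ ($g{\left(m \right)} = 9 - 2 \left(m + m\right) = 9 - 2 \cdot 2 m = 9 - 4 m$)
$q{\left(l \right)} = \frac{l}{9 - 4 l}$
$\frac{q{\left(0 - 1 \right)}}{104} + \left(56 - 14\right) = \frac{\left(-1\right) \left(0 - 1\right) \frac{1}{-9 + 4 \left(0 - 1\right)}}{104} + \left(56 - 14\right) = \left(-1\right) \left(-1\right) \frac{1}{-9 + 4 \left(-1\right)} \frac{1}{104} + \left(56 - 14\right) = \left(-1\right) \left(-1\right) \frac{1}{-9 - 4} \cdot \frac{1}{104} + 42 = \left(-1\right) \left(-1\right) \frac{1}{-13} \cdot \frac{1}{104} + 42 = \left(-1\right) \left(-1\right) \left(- \frac{1}{13}\right) \frac{1}{104} + 42 = \left(- \frac{1}{13}\right) \frac{1}{104} + 42 = - \frac{1}{1352} + 42 = \frac{56783}{1352}$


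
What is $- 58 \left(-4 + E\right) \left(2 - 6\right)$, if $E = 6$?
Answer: $464$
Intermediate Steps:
$- 58 \left(-4 + E\right) \left(2 - 6\right) = - 58 \left(-4 + 6\right) \left(2 - 6\right) = - 58 \cdot 2 \left(2 - 6\right) = - 58 \cdot 2 \left(-4\right) = \left(-58\right) \left(-8\right) = 464$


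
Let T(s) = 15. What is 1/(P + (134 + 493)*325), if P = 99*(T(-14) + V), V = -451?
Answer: 1/160611 ≈ 6.2262e-6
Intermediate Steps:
P = -43164 (P = 99*(15 - 451) = 99*(-436) = -43164)
1/(P + (134 + 493)*325) = 1/(-43164 + (134 + 493)*325) = 1/(-43164 + 627*325) = 1/(-43164 + 203775) = 1/160611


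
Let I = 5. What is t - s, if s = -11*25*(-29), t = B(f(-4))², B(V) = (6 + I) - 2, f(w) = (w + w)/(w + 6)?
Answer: -7894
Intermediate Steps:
f(w) = 2*w/(6 + w) (f(w) = (2*w)/(6 + w) = 2*w/(6 + w))
B(V) = 9 (B(V) = (6 + 5) - 2 = 11 - 2 = 9)
t = 81 (t = 9² = 81)
s = 7975 (s = -275*(-29) = 7975)
t - s = 81 - 1*7975 = 81 - 7975 = -7894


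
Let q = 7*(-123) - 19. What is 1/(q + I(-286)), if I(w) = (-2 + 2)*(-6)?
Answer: -1/880 ≈ -0.0011364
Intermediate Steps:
q = -880 (q = -861 - 19 = -880)
I(w) = 0 (I(w) = 0*(-6) = 0)
1/(q + I(-286)) = 1/(-880 + 0) = 1/(-880) = -1/880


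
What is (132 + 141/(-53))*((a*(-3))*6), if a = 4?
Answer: -493560/53 ≈ -9312.5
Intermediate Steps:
(132 + 141/(-53))*((a*(-3))*6) = (132 + 141/(-53))*((4*(-3))*6) = (132 + 141*(-1/53))*(-12*6) = (132 - 141/53)*(-72) = (6855/53)*(-72) = -493560/53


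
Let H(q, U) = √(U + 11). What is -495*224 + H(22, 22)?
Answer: -110880 + √33 ≈ -1.1087e+5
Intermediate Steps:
H(q, U) = √(11 + U)
-495*224 + H(22, 22) = -495*224 + √(11 + 22) = -110880 + √33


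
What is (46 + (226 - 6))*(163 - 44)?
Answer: 31654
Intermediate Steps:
(46 + (226 - 6))*(163 - 44) = (46 + 220)*119 = 266*119 = 31654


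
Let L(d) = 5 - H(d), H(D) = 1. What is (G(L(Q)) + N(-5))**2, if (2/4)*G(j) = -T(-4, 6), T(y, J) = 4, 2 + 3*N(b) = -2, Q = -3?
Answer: 784/9 ≈ 87.111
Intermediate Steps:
N(b) = -4/3 (N(b) = -2/3 + (1/3)*(-2) = -2/3 - 2/3 = -4/3)
L(d) = 4 (L(d) = 5 - 1*1 = 5 - 1 = 4)
G(j) = -8 (G(j) = 2*(-1*4) = 2*(-4) = -8)
(G(L(Q)) + N(-5))**2 = (-8 - 4/3)**2 = (-28/3)**2 = 784/9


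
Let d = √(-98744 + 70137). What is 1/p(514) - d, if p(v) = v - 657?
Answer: -1/143 - I*√28607 ≈ -0.006993 - 169.14*I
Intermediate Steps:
p(v) = -657 + v
d = I*√28607 (d = √(-28607) = I*√28607 ≈ 169.14*I)
1/p(514) - d = 1/(-657 + 514) - I*√28607 = 1/(-143) - I*√28607 = -1/143 - I*√28607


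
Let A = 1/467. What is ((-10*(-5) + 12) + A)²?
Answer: 838392025/218089 ≈ 3844.3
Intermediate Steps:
A = 1/467 ≈ 0.0021413
((-10*(-5) + 12) + A)² = ((-10*(-5) + 12) + 1/467)² = ((50 + 12) + 1/467)² = (62 + 1/467)² = (28955/467)² = 838392025/218089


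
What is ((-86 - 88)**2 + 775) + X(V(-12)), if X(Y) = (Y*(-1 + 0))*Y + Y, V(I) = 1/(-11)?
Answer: 3757159/121 ≈ 31051.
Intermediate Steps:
V(I) = -1/11
X(Y) = Y - Y**2 (X(Y) = (Y*(-1))*Y + Y = (-Y)*Y + Y = -Y**2 + Y = Y - Y**2)
((-86 - 88)**2 + 775) + X(V(-12)) = ((-86 - 88)**2 + 775) - (1 - 1*(-1/11))/11 = ((-174)**2 + 775) - (1 + 1/11)/11 = (30276 + 775) - 1/11*12/11 = 31051 - 12/121 = 3757159/121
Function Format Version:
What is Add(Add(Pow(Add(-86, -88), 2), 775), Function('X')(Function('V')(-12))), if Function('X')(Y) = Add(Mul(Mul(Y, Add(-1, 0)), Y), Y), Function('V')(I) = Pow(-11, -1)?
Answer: Rational(3757159, 121) ≈ 31051.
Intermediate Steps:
Function('V')(I) = Rational(-1, 11)
Function('X')(Y) = Add(Y, Mul(-1, Pow(Y, 2))) (Function('X')(Y) = Add(Mul(Mul(Y, -1), Y), Y) = Add(Mul(Mul(-1, Y), Y), Y) = Add(Mul(-1, Pow(Y, 2)), Y) = Add(Y, Mul(-1, Pow(Y, 2))))
Add(Add(Pow(Add(-86, -88), 2), 775), Function('X')(Function('V')(-12))) = Add(Add(Pow(Add(-86, -88), 2), 775), Mul(Rational(-1, 11), Add(1, Mul(-1, Rational(-1, 11))))) = Add(Add(Pow(-174, 2), 775), Mul(Rational(-1, 11), Add(1, Rational(1, 11)))) = Add(Add(30276, 775), Mul(Rational(-1, 11), Rational(12, 11))) = Add(31051, Rational(-12, 121)) = Rational(3757159, 121)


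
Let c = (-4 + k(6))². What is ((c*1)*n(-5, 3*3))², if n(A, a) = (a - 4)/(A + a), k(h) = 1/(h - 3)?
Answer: 366025/1296 ≈ 282.43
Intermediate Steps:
k(h) = 1/(-3 + h)
c = 121/9 (c = (-4 + 1/(-3 + 6))² = (-4 + 1/3)² = (-4 + ⅓)² = (-11/3)² = 121/9 ≈ 13.444)
n(A, a) = (-4 + a)/(A + a)
((c*1)*n(-5, 3*3))² = (((121/9)*1)*((-4 + 3*3)/(-5 + 3*3)))² = (121*((-4 + 9)/(-5 + 9))/9)² = (121*(5/4)/9)² = (121*((¼)*5)/9)² = ((121/9)*(5/4))² = (605/36)² = 366025/1296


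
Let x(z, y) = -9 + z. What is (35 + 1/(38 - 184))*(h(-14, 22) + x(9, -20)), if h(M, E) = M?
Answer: -35763/73 ≈ -489.90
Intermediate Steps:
(35 + 1/(38 - 184))*(h(-14, 22) + x(9, -20)) = (35 + 1/(38 - 184))*(-14 + (-9 + 9)) = (35 + 1/(-146))*(-14 + 0) = (35 - 1/146)*(-14) = (5109/146)*(-14) = -35763/73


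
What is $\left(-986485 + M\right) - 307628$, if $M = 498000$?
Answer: $-796113$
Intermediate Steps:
$\left(-986485 + M\right) - 307628 = \left(-986485 + 498000\right) - 307628 = -488485 - 307628 = -796113$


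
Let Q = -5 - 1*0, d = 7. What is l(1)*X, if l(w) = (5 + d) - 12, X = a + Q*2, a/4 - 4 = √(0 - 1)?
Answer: 0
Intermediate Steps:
a = 16 + 4*I (a = 16 + 4*√(0 - 1) = 16 + 4*√(-1) = 16 + 4*I ≈ 16.0 + 4.0*I)
Q = -5 (Q = -5 + 0 = -5)
X = 6 + 4*I (X = (16 + 4*I) - 5*2 = (16 + 4*I) - 10 = 6 + 4*I ≈ 6.0 + 4.0*I)
l(w) = 0 (l(w) = (5 + 7) - 12 = 12 - 12 = 0)
l(1)*X = 0*(6 + 4*I) = 0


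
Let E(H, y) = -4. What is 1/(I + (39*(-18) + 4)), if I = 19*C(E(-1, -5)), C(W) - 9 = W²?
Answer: -1/223 ≈ -0.0044843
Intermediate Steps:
C(W) = 9 + W²
I = 475 (I = 19*(9 + (-4)²) = 19*(9 + 16) = 19*25 = 475)
1/(I + (39*(-18) + 4)) = 1/(475 + (39*(-18) + 4)) = 1/(475 + (-702 + 4)) = 1/(475 - 698) = 1/(-223) = -1/223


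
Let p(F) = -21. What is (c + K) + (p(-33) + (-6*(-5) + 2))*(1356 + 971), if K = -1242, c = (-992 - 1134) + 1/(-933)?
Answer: 20739656/933 ≈ 22229.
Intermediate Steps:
c = -1983559/933 (c = -2126 - 1/933 = -1983559/933 ≈ -2126.0)
(c + K) + (p(-33) + (-6*(-5) + 2))*(1356 + 971) = (-1983559/933 - 1242) + (-21 + (-6*(-5) + 2))*(1356 + 971) = -3142345/933 + (-21 + (30 + 2))*2327 = -3142345/933 + (-21 + 32)*2327 = -3142345/933 + 11*2327 = -3142345/933 + 25597 = 20739656/933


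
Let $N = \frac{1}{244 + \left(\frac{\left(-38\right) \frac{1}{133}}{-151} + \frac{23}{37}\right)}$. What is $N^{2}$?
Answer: $\frac{1529513881}{91527125454361} \approx 1.6711 \cdot 10^{-5}$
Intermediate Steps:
$N = \frac{39109}{9566981}$ ($N = \frac{1}{244 + \left(\left(-38\right) \frac{1}{133} \left(- \frac{1}{151}\right) + 23 \cdot \frac{1}{37}\right)} = \frac{1}{244 + \left(\left(- \frac{2}{7}\right) \left(- \frac{1}{151}\right) + \frac{23}{37}\right)} = \frac{1}{244 + \left(\frac{2}{1057} + \frac{23}{37}\right)} = \frac{1}{244 + \frac{24385}{39109}} = \frac{1}{\frac{9566981}{39109}} = \frac{39109}{9566981} \approx 0.0040879$)
$N^{2} = \left(\frac{39109}{9566981}\right)^{2} = \frac{1529513881}{91527125454361}$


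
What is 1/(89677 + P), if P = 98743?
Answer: 1/188420 ≈ 5.3073e-6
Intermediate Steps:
1/(89677 + P) = 1/(89677 + 98743) = 1/188420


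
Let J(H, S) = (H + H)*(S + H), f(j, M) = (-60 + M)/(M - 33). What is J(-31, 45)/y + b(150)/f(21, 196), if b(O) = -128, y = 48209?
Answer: -17963404/117079 ≈ -153.43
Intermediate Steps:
f(j, M) = (-60 + M)/(-33 + M)
J(H, S) = 2*H*(H + S) (J(H, S) = (2*H)*(H + S) = 2*H*(H + S))
J(-31, 45)/y + b(150)/f(21, 196) = (2*(-31)*(-31 + 45))/48209 - 128*(-33 + 196)/(-60 + 196) = (2*(-31)*14)*(1/48209) - 128/(136/163) = -868*1/48209 - 128/((1/163)*136) = -124/6887 - 128/136/163 = -124/6887 - 128*163/136 = -124/6887 - 2608/17 = -17963404/117079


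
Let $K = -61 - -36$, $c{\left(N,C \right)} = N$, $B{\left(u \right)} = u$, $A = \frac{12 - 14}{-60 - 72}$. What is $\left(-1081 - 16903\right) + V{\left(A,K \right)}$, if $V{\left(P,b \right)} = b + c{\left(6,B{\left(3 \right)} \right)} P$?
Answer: $- \frac{198098}{11} \approx -18009.0$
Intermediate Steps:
$A = \frac{1}{66}$ ($A = - \frac{2}{-132} = \left(-2\right) \left(- \frac{1}{132}\right) = \frac{1}{66} \approx 0.015152$)
$K = -25$ ($K = -61 + 36 = -25$)
$V{\left(P,b \right)} = b + 6 P$
$\left(-1081 - 16903\right) + V{\left(A,K \right)} = \left(-1081 - 16903\right) + \left(-25 + 6 \cdot \frac{1}{66}\right) = -17984 + \left(-25 + \frac{1}{11}\right) = -17984 - \frac{274}{11} = - \frac{198098}{11}$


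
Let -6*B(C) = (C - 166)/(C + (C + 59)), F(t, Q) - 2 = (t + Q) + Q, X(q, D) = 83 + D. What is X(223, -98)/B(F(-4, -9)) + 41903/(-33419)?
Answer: -10823408/1035989 ≈ -10.447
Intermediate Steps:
F(t, Q) = 2 + t + 2*Q (F(t, Q) = 2 + ((t + Q) + Q) = 2 + ((Q + t) + Q) = 2 + (t + 2*Q) = 2 + t + 2*Q)
B(C) = -(-166 + C)/(6*(59 + 2*C)) (B(C) = -(C - 166)/(6*(C + (C + 59))) = -(-166 + C)/(6*(C + (59 + C))) = -(-166 + C)/(6*(59 + 2*C)))
X(223, -98)/B(F(-4, -9)) + 41903/(-33419) = (83 - 98)/(((166 - (2 - 4 + 2*(-9)))/(6*(59 + 2*(2 - 4 + 2*(-9)))))) + 41903/(-33419) = -15*6*(59 + 2*(2 - 4 - 18))/(166 - (2 - 4 - 18)) + 41903*(-1/33419) = -15*6*(59 + 2*(-20))/(166 - 1*(-20)) - 41903/33419 = -15*6*(59 - 40)/(166 + 20) - 41903/33419 = -15/((⅙)*186/19) - 41903/33419 = -15/((⅙)*(1/19)*186) - 41903/33419 = -15/31/19 - 41903/33419 = -15*19/31 - 41903/33419 = -285/31 - 41903/33419 = -10823408/1035989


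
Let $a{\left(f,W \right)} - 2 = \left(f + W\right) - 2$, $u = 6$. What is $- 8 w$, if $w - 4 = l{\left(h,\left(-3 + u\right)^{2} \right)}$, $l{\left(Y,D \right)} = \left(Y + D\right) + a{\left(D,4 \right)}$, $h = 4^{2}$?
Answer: $-336$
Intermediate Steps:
$a{\left(f,W \right)} = W + f$ ($a{\left(f,W \right)} = 2 - \left(2 - W - f\right) = 2 + \left(-2 + W + f\right) = W + f$)
$h = 16$
$l{\left(Y,D \right)} = 4 + Y + 2 D$ ($l{\left(Y,D \right)} = \left(Y + D\right) + \left(4 + D\right) = \left(D + Y\right) + \left(4 + D\right) = 4 + Y + 2 D$)
$w = 42$ ($w = 4 + \left(4 + 16 + 2 \left(-3 + 6\right)^{2}\right) = 4 + \left(4 + 16 + 2 \cdot 3^{2}\right) = 4 + \left(4 + 16 + 2 \cdot 9\right) = 4 + \left(4 + 16 + 18\right) = 4 + 38 = 42$)
$- 8 w = \left(-8\right) 42 = -336$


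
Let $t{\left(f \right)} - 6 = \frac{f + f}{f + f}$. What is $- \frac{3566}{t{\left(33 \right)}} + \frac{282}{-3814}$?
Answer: $- \frac{6801349}{13349} \approx -509.5$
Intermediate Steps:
$t{\left(f \right)} = 7$ ($t{\left(f \right)} = 6 + \frac{f + f}{f + f} = 6 + \frac{2 f}{2 f} = 6 + 2 f \frac{1}{2 f} = 6 + 1 = 7$)
$- \frac{3566}{t{\left(33 \right)}} + \frac{282}{-3814} = - \frac{3566}{7} + \frac{282}{-3814} = \left(-3566\right) \frac{1}{7} + 282 \left(- \frac{1}{3814}\right) = - \frac{3566}{7} - \frac{141}{1907} = - \frac{6801349}{13349}$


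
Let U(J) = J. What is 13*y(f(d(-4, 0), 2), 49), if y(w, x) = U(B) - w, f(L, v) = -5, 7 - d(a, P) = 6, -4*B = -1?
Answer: 273/4 ≈ 68.250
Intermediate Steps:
B = ¼ (B = -¼*(-1) = ¼ ≈ 0.25000)
d(a, P) = 1 (d(a, P) = 7 - 1*6 = 7 - 6 = 1)
y(w, x) = ¼ - w
13*y(f(d(-4, 0), 2), 49) = 13*(¼ - 1*(-5)) = 13*(¼ + 5) = 13*(21/4) = 273/4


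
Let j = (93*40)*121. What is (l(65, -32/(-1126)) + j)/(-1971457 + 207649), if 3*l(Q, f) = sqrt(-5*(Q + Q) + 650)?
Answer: -18755/73492 ≈ -0.25520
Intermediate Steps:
l(Q, f) = sqrt(650 - 10*Q)/3 (l(Q, f) = sqrt(-5*(Q + Q) + 650)/3 = sqrt(-10*Q + 650)/3 = sqrt(650 - 10*Q)/3)
j = 450120 (j = 3720*121 = 450120)
(l(65, -32/(-1126)) + j)/(-1971457 + 207649) = (sqrt(650 - 10*65)/3 + 450120)/(-1971457 + 207649) = (sqrt(650 - 650)/3 + 450120)/(-1763808) = (sqrt(0)/3 + 450120)*(-1/1763808) = ((1/3)*0 + 450120)*(-1/1763808) = (0 + 450120)*(-1/1763808) = 450120*(-1/1763808) = -18755/73492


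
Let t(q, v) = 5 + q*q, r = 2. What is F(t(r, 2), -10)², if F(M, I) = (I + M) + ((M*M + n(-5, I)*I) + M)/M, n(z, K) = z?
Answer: 17161/81 ≈ 211.86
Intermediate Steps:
t(q, v) = 5 + q²
F(M, I) = I + M + (M + M² - 5*I)/M (F(M, I) = (I + M) + ((M*M - 5*I) + M)/M = (I + M) + ((M² - 5*I) + M)/M = (I + M) + (M + M² - 5*I)/M = I + M + (M + M² - 5*I)/M)
F(t(r, 2), -10)² = (1 - 10 + 2*(5 + 2²) - 5*(-10)/(5 + 2²))² = (1 - 10 + 2*(5 + 4) - 5*(-10)/(5 + 4))² = (1 - 10 + 2*9 - 5*(-10)/9)² = (1 - 10 + 18 - 5*(-10)*⅑)² = (1 - 10 + 18 + 50/9)² = (131/9)² = 17161/81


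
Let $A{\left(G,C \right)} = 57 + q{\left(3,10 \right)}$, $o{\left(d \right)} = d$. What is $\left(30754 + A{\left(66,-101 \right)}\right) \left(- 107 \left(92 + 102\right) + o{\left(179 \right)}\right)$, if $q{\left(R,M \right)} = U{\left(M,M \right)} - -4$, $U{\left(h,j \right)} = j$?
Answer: $-634347675$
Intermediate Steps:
$q{\left(R,M \right)} = 4 + M$ ($q{\left(R,M \right)} = M - -4 = M + 4 = 4 + M$)
$A{\left(G,C \right)} = 71$ ($A{\left(G,C \right)} = 57 + \left(4 + 10\right) = 57 + 14 = 71$)
$\left(30754 + A{\left(66,-101 \right)}\right) \left(- 107 \left(92 + 102\right) + o{\left(179 \right)}\right) = \left(30754 + 71\right) \left(- 107 \left(92 + 102\right) + 179\right) = 30825 \left(\left(-107\right) 194 + 179\right) = 30825 \left(-20758 + 179\right) = 30825 \left(-20579\right) = -634347675$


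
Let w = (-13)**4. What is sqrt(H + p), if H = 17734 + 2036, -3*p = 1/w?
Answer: sqrt(5081858727)/507 ≈ 140.61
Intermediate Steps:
w = 28561
p = -1/85683 (p = -1/3/28561 = -1/3*1/28561 = -1/85683 ≈ -1.1671e-5)
H = 19770
sqrt(H + p) = sqrt(19770 - 1/85683) = sqrt(1693952909/85683) = sqrt(5081858727)/507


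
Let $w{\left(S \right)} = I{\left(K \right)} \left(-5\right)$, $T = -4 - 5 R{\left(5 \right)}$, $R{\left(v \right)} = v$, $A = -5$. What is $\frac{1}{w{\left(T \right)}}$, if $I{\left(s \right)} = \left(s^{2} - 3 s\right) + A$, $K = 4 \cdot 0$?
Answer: $\frac{1}{25} \approx 0.04$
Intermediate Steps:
$K = 0$
$I{\left(s \right)} = -5 + s^{2} - 3 s$ ($I{\left(s \right)} = \left(s^{2} - 3 s\right) - 5 = -5 + s^{2} - 3 s$)
$T = -29$ ($T = -4 - 25 = -29$)
$w{\left(S \right)} = 25$ ($w{\left(S \right)} = \left(-5 + 0^{2} - 0\right) \left(-5\right) = \left(-5 + 0 + 0\right) \left(-5\right) = \left(-5\right) \left(-5\right) = 25$)
$\frac{1}{w{\left(T \right)}} = \frac{1}{25}$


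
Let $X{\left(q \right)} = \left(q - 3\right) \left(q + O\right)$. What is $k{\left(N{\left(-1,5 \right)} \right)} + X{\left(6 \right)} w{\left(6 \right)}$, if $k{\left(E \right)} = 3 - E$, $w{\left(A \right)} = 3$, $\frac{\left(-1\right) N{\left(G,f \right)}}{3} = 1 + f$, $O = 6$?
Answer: $129$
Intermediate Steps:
$N{\left(G,f \right)} = -3 - 3 f$ ($N{\left(G,f \right)} = - 3 \left(1 + f\right) = -3 - 3 f$)
$X{\left(q \right)} = \left(-3 + q\right) \left(6 + q\right)$ ($X{\left(q \right)} = \left(q - 3\right) \left(q + 6\right) = \left(-3 + q\right) \left(6 + q\right)$)
$k{\left(N{\left(-1,5 \right)} \right)} + X{\left(6 \right)} w{\left(6 \right)} = \left(3 - \left(-3 - 15\right)\right) + \left(-18 + 6^{2} + 3 \cdot 6\right) 3 = \left(3 - \left(-3 - 15\right)\right) + \left(-18 + 36 + 18\right) 3 = \left(3 - -18\right) + 36 \cdot 3 = \left(3 + 18\right) + 108 = 21 + 108 = 129$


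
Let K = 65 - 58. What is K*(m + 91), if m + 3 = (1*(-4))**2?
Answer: 728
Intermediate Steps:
K = 7
m = 13 (m = -3 + (1*(-4))**2 = -3 + (-4)**2 = -3 + 16 = 13)
K*(m + 91) = 7*(13 + 91) = 7*104 = 728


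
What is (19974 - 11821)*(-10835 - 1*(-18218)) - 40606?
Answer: 60152993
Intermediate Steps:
(19974 - 11821)*(-10835 - 1*(-18218)) - 40606 = 8153*(-10835 + 18218) - 40606 = 8153*7383 - 40606 = 60193599 - 40606 = 60152993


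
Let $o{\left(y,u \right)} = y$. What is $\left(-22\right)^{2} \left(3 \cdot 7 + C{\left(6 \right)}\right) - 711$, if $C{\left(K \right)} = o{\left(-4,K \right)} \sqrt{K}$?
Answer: $9453 - 1936 \sqrt{6} \approx 4710.8$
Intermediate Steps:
$C{\left(K \right)} = - 4 \sqrt{K}$
$\left(-22\right)^{2} \left(3 \cdot 7 + C{\left(6 \right)}\right) - 711 = \left(-22\right)^{2} \left(3 \cdot 7 - 4 \sqrt{6}\right) - 711 = 484 \left(21 - 4 \sqrt{6}\right) - 711 = \left(10164 - 1936 \sqrt{6}\right) - 711 = 9453 - 1936 \sqrt{6}$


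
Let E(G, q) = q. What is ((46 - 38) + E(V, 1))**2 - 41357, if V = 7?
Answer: -41276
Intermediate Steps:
((46 - 38) + E(V, 1))**2 - 41357 = ((46 - 38) + 1)**2 - 41357 = (8 + 1)**2 - 41357 = 9**2 - 41357 = 81 - 41357 = -41276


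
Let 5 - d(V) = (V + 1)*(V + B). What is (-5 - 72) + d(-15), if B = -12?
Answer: -450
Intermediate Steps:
d(V) = 5 - (1 + V)*(-12 + V) (d(V) = 5 - (V + 1)*(V - 12) = 5 - (1 + V)*(-12 + V))
(-5 - 72) + d(-15) = (-5 - 72) + (17 - 1*(-15)² + 11*(-15)) = -77 + (17 - 1*225 - 165) = -77 + (17 - 225 - 165) = -77 - 373 = -450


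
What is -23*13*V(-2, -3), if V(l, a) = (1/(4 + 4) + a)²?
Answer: -158171/64 ≈ -2471.4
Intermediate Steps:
V(l, a) = (⅛ + a)² (V(l, a) = (1/8 + a)² = (⅛ + a)²)
-23*13*V(-2, -3) = -23*13*(1 + 8*(-3))²/64 = -299*(1 - 24)²/64 = -299*(1/64)*(-23)² = -299*(1/64)*529 = -299*529/64 = -1*158171/64 = -158171/64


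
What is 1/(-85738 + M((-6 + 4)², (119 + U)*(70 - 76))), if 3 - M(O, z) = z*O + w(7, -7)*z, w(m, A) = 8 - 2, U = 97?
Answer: -1/72775 ≈ -1.3741e-5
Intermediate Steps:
w(m, A) = 6
M(O, z) = 3 - 6*z - O*z (M(O, z) = 3 - (z*O + 6*z) = 3 - (O*z + 6*z) = 3 - (6*z + O*z) = 3 + (-6*z - O*z) = 3 - 6*z - O*z)
1/(-85738 + M((-6 + 4)², (119 + U)*(70 - 76))) = 1/(-85738 + (3 - 6*(119 + 97)*(70 - 76) - (-6 + 4)²*(119 + 97)*(70 - 76))) = 1/(-85738 + (3 - 1296*(-6) - 1*(-2)²*216*(-6))) = 1/(-85738 + (3 - 6*(-1296) - 1*4*(-1296))) = 1/(-85738 + (3 + 7776 + 5184)) = 1/(-85738 + 12963) = 1/(-72775) = -1/72775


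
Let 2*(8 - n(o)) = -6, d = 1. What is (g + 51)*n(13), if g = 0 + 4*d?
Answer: 605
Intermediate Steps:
g = 4 (g = 0 + 4*1 = 0 + 4 = 4)
n(o) = 11 (n(o) = 8 - 1/2*(-6) = 8 + 3 = 11)
(g + 51)*n(13) = (4 + 51)*11 = 55*11 = 605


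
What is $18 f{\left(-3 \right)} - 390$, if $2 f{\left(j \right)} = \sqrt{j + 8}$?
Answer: $-390 + 9 \sqrt{5} \approx -369.88$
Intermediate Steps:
$f{\left(j \right)} = \frac{\sqrt{8 + j}}{2}$ ($f{\left(j \right)} = \frac{\sqrt{j + 8}}{2} = \frac{\sqrt{8 + j}}{2}$)
$18 f{\left(-3 \right)} - 390 = 18 \frac{\sqrt{8 - 3}}{2} - 390 = 18 \frac{\sqrt{5}}{2} - 390 = 9 \sqrt{5} - 390 = -390 + 9 \sqrt{5}$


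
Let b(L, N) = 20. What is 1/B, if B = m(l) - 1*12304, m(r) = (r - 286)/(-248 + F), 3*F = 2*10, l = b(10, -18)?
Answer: -362/4453649 ≈ -8.1282e-5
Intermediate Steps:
l = 20
F = 20/3 (F = (2*10)/3 = (⅓)*20 = 20/3 ≈ 6.6667)
m(r) = 429/362 - 3*r/724 (m(r) = (r - 286)/(-248 + 20/3) = (-286 + r)/(-724/3) = (-286 + r)*(-3/724) = 429/362 - 3*r/724)
B = -4453649/362 (B = (429/362 - 3/724*20) - 1*12304 = (429/362 - 15/181) - 12304 = 399/362 - 12304 = -4453649/362 ≈ -12303.)
1/B = 1/(-4453649/362) = -362/4453649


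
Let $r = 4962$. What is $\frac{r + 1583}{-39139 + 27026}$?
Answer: $- \frac{6545}{12113} \approx -0.54033$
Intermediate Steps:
$\frac{r + 1583}{-39139 + 27026} = \frac{4962 + 1583}{-39139 + 27026} = \frac{6545}{-12113} = 6545 \left(- \frac{1}{12113}\right) = - \frac{6545}{12113}$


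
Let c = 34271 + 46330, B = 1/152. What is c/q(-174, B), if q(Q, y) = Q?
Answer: -26867/58 ≈ -463.22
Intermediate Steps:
B = 1/152 ≈ 0.0065789
c = 80601
c/q(-174, B) = 80601/(-174) = 80601*(-1/174) = -26867/58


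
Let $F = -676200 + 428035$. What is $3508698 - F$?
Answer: $3756863$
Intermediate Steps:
$F = -248165$
$3508698 - F = 3508698 - -248165 = 3508698 + 248165 = 3756863$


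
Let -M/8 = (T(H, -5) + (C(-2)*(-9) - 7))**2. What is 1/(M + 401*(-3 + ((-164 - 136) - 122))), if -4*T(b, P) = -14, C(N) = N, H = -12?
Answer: -1/172107 ≈ -5.8103e-6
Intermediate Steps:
T(b, P) = 7/2 (T(b, P) = -1/4*(-14) = 7/2)
M = -1682 (M = -8*(7/2 + (-2*(-9) - 7))**2 = -8*(7/2 + (18 - 7))**2 = -8*(7/2 + 11)**2 = -8*(29/2)**2 = -8*841/4 = -1682)
1/(M + 401*(-3 + ((-164 - 136) - 122))) = 1/(-1682 + 401*(-3 + ((-164 - 136) - 122))) = 1/(-1682 + 401*(-3 + (-300 - 122))) = 1/(-1682 + 401*(-3 - 422)) = 1/(-1682 + 401*(-425)) = 1/(-1682 - 170425) = 1/(-172107) = -1/172107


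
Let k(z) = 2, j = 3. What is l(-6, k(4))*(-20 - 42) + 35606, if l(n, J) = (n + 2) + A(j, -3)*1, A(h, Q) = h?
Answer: 35668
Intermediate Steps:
l(n, J) = 5 + n (l(n, J) = (n + 2) + 3*1 = (2 + n) + 3 = 5 + n)
l(-6, k(4))*(-20 - 42) + 35606 = (5 - 6)*(-20 - 42) + 35606 = -1*(-62) + 35606 = 62 + 35606 = 35668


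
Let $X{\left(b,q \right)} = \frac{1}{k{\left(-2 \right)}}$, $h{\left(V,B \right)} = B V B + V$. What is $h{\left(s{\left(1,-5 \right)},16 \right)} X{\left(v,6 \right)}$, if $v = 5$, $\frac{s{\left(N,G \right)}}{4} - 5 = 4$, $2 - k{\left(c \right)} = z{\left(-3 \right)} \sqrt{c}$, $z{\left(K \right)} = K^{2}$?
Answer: $\frac{9252}{83} + \frac{41634 i \sqrt{2}}{83} \approx 111.47 + 709.39 i$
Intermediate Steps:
$k{\left(c \right)} = 2 - 9 \sqrt{c}$ ($k{\left(c \right)} = 2 - \left(-3\right)^{2} \sqrt{c} = 2 - 9 \sqrt{c}$)
$s{\left(N,G \right)} = 36$ ($s{\left(N,G \right)} = 20 + 4 \cdot 4 = 20 + 16 = 36$)
$h{\left(V,B \right)} = V + V B^{2}$ ($h{\left(V,B \right)} = V B^{2} + V = V + V B^{2}$)
$X{\left(b,q \right)} = \frac{1}{2 - 9 i \sqrt{2}}$ ($X{\left(b,q \right)} = \frac{1}{2 - 9 \sqrt{-2}} = \frac{1}{2 - 9 i \sqrt{2}}$)
$h{\left(s{\left(1,-5 \right)},16 \right)} X{\left(v,6 \right)} = 36 \left(1 + 16^{2}\right) \left(\frac{1}{83} + \frac{9 i \sqrt{2}}{166}\right) = 36 \left(1 + 256\right) \left(\frac{1}{83} + \frac{9 i \sqrt{2}}{166}\right) = 36 \cdot 257 \left(\frac{1}{83} + \frac{9 i \sqrt{2}}{166}\right) = 9252 \left(\frac{1}{83} + \frac{9 i \sqrt{2}}{166}\right) = \frac{9252}{83} + \frac{41634 i \sqrt{2}}{83}$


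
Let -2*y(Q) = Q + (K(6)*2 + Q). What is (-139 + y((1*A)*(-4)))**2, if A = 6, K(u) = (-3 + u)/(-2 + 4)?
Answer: 54289/4 ≈ 13572.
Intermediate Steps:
K(u) = -3/2 + u/2 (K(u) = (-3 + u)/2 = (-3 + u)*(1/2) = -3/2 + u/2)
y(Q) = -3/2 - Q (y(Q) = -(Q + ((-3/2 + (1/2)*6)*2 + Q))/2 = -(Q + ((-3/2 + 3)*2 + Q))/2 = -(Q + ((3/2)*2 + Q))/2 = -(Q + (3 + Q))/2 = -(3 + 2*Q)/2 = -3/2 - Q)
(-139 + y((1*A)*(-4)))**2 = (-139 + (-3/2 - 1*6*(-4)))**2 = (-139 + (-3/2 - 6*(-4)))**2 = (-139 + (-3/2 - 1*(-24)))**2 = (-139 + (-3/2 + 24))**2 = (-139 + 45/2)**2 = (-233/2)**2 = 54289/4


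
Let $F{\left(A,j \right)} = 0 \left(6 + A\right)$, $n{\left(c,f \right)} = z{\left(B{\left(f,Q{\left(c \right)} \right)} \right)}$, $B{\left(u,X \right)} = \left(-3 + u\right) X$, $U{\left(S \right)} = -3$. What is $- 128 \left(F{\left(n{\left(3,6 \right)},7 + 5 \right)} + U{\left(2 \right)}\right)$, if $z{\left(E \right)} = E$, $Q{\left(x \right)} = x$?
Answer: $384$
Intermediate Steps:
$B{\left(u,X \right)} = X \left(-3 + u\right)$
$n{\left(c,f \right)} = c \left(-3 + f\right)$
$F{\left(A,j \right)} = 0$
$- 128 \left(F{\left(n{\left(3,6 \right)},7 + 5 \right)} + U{\left(2 \right)}\right) = - 128 \left(0 - 3\right) = \left(-128\right) \left(-3\right) = 384$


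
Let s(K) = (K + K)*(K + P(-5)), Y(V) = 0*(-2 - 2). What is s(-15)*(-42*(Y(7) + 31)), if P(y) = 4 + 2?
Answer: -351540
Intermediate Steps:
P(y) = 6
Y(V) = 0 (Y(V) = 0*(-4) = 0)
s(K) = 2*K*(6 + K) (s(K) = (K + K)*(K + 6) = (2*K)*(6 + K) = 2*K*(6 + K))
s(-15)*(-42*(Y(7) + 31)) = (2*(-15)*(6 - 15))*(-42*(0 + 31)) = (2*(-15)*(-9))*(-42*31) = 270*(-1302) = -351540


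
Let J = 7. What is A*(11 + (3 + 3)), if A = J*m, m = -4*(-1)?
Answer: 476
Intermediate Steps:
m = 4
A = 28 (A = 7*4 = 28)
A*(11 + (3 + 3)) = 28*(11 + (3 + 3)) = 28*(11 + 6) = 28*17 = 476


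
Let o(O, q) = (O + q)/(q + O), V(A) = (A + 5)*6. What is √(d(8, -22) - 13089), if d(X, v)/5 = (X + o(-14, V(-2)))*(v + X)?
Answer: I*√13719 ≈ 117.13*I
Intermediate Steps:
V(A) = 30 + 6*A (V(A) = (5 + A)*6 = 30 + 6*A)
o(O, q) = 1 (o(O, q) = (O + q)/(O + q) = 1)
d(X, v) = 5*(1 + X)*(X + v) (d(X, v) = 5*((X + 1)*(v + X)) = 5*((1 + X)*(X + v)) = 5*(1 + X)*(X + v))
√(d(8, -22) - 13089) = √((5*8 + 5*(-22) + 5*8² + 5*8*(-22)) - 13089) = √((40 - 110 + 5*64 - 880) - 13089) = √((40 - 110 + 320 - 880) - 13089) = √(-630 - 13089) = √(-13719) = I*√13719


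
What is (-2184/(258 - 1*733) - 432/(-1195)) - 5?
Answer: -4609/113525 ≈ -0.040599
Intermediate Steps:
(-2184/(258 - 1*733) - 432/(-1195)) - 5 = (-2184/(258 - 733) - 432*(-1/1195)) - 5 = (-2184/(-475) + 432/1195) - 5 = (-2184*(-1/475) + 432/1195) - 5 = (2184/475 + 432/1195) - 5 = 563016/113525 - 5 = -4609/113525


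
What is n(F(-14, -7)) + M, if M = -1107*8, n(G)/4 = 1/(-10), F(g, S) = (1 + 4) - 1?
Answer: -44282/5 ≈ -8856.4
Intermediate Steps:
F(g, S) = 4 (F(g, S) = 5 - 1 = 4)
n(G) = -⅖ (n(G) = 4/(-10) = 4*(-⅒) = -⅖)
M = -8856
n(F(-14, -7)) + M = -⅖ - 8856 = -44282/5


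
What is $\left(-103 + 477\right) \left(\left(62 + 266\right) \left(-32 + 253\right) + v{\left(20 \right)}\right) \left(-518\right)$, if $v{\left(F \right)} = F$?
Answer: $-14047119856$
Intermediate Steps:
$\left(-103 + 477\right) \left(\left(62 + 266\right) \left(-32 + 253\right) + v{\left(20 \right)}\right) \left(-518\right) = \left(-103 + 477\right) \left(\left(62 + 266\right) \left(-32 + 253\right) + 20\right) \left(-518\right) = 374 \left(328 \cdot 221 + 20\right) \left(-518\right) = 374 \left(72488 + 20\right) \left(-518\right) = 374 \cdot 72508 \left(-518\right) = 27117992 \left(-518\right) = -14047119856$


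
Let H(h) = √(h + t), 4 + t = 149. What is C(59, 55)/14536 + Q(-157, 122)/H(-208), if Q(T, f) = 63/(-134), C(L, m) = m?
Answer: 55/14536 + 3*I*√7/134 ≈ 0.0037837 + 0.059233*I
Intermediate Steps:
t = 145 (t = -4 + 149 = 145)
Q(T, f) = -63/134 (Q(T, f) = 63*(-1/134) = -63/134)
H(h) = √(145 + h) (H(h) = √(h + 145) = √(145 + h))
C(59, 55)/14536 + Q(-157, 122)/H(-208) = 55/14536 - 63/(134*√(145 - 208)) = 55*(1/14536) - 63*(-I*√7/21)/134 = 55/14536 - 63*(-I*√7/21)/134 = 55/14536 - (-3)*I*√7/134 = 55/14536 + 3*I*√7/134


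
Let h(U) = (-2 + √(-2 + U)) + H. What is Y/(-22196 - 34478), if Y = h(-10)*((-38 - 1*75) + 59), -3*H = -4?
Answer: -18/28337 + 54*I*√3/28337 ≈ -0.00063521 + 0.0033007*I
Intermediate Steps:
H = 4/3 (H = -⅓*(-4) = 4/3 ≈ 1.3333)
h(U) = -⅔ + √(-2 + U) (h(U) = (-2 + √(-2 + U)) + 4/3 = -⅔ + √(-2 + U))
Y = 36 - 108*I*√3 (Y = (-⅔ + √(-2 - 10))*((-38 - 1*75) + 59) = (-⅔ + √(-12))*((-38 - 75) + 59) = (-⅔ + 2*I*√3)*(-113 + 59) = (-⅔ + 2*I*√3)*(-54) = 36 - 108*I*√3 ≈ 36.0 - 187.06*I)
Y/(-22196 - 34478) = (36 - 108*I*√3)/(-22196 - 34478) = (36 - 108*I*√3)/(-56674) = (36 - 108*I*√3)*(-1/56674) = -18/28337 + 54*I*√3/28337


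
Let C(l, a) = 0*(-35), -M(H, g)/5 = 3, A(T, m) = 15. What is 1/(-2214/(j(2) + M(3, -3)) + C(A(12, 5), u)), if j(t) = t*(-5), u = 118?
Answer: 25/2214 ≈ 0.011292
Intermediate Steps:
M(H, g) = -15 (M(H, g) = -5*3 = -15)
C(l, a) = 0
j(t) = -5*t
1/(-2214/(j(2) + M(3, -3)) + C(A(12, 5), u)) = 1/(-2214/(-5*2 - 15) + 0) = 1/(-2214/(-10 - 15) + 0) = 1/(-2214/(-25) + 0) = 1/(-2214*(-1/25) + 0) = 1/(2214/25 + 0) = 1/(2214/25) = 25/2214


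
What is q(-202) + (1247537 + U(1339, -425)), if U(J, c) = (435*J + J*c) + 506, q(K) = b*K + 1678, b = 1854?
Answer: 888603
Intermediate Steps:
q(K) = 1678 + 1854*K (q(K) = 1854*K + 1678 = 1678 + 1854*K)
U(J, c) = 506 + 435*J + J*c
q(-202) + (1247537 + U(1339, -425)) = (1678 + 1854*(-202)) + (1247537 + (506 + 435*1339 + 1339*(-425))) = (1678 - 374508) + (1247537 + (506 + 582465 - 569075)) = -372830 + (1247537 + 13896) = -372830 + 1261433 = 888603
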